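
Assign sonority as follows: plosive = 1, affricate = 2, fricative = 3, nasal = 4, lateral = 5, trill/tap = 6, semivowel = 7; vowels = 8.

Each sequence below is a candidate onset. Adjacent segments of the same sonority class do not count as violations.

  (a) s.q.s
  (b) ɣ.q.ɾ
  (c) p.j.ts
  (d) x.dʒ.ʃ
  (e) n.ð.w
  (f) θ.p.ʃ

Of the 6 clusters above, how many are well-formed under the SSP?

(a) s.q.s: profile 3-1-3 — violates.
(b) ɣ.q.ɾ: profile 3-1-6 — violates.
(c) p.j.ts: profile 1-7-2 — violates.
(d) x.dʒ.ʃ: profile 3-2-3 — violates.
(e) n.ð.w: profile 4-3-7 — violates.
(f) θ.p.ʃ: profile 3-1-3 — violates.

0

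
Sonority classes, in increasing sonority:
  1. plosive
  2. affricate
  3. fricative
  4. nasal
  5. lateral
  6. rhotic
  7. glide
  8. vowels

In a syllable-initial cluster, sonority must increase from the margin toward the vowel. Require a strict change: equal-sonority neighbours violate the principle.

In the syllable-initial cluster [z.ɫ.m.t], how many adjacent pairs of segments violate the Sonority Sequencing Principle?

2

/z/: fricative = 3.
/ɫ/: lateral = 5.
/m/: nasal = 4.
/t/: plosive = 1.
/z/→/ɫ/: 3→5 (rises) — ok.
/ɫ/→/m/: 5→4 (does not rise) — violation.
/m/→/t/: 4→1 (does not rise) — violation.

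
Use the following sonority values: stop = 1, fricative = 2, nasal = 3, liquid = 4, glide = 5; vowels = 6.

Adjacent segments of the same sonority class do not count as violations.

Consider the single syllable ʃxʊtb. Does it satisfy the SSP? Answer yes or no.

yes

Onset: /ʃ/ is a fricative (sonority 2), /x/ is a fricative (sonority 2); then the nucleus /ʊ/ (sonority 6).
Onset profile 2-2-6 — rises to the nucleus.
Coda: /t/ is a stop (sonority 1), /b/ is a stop (sonority 1).
Coda profile 6-1-1 — falls from the nucleus.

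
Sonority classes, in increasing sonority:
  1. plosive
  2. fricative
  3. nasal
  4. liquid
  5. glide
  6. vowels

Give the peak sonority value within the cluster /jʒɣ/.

5

/j/: glide = 5.
/ʒ/: fricative = 2.
/ɣ/: fricative = 2.
The maximum is 5.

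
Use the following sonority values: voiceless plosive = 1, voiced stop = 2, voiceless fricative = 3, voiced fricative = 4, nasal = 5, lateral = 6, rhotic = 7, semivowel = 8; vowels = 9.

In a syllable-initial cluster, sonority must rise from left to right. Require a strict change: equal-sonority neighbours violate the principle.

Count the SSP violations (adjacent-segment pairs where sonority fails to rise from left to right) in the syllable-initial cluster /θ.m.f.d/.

2

/θ/: voiceless fricative = 3.
/m/: nasal = 5.
/f/: voiceless fricative = 3.
/d/: voiced stop = 2.
/θ/→/m/: 3→5 (rises) — ok.
/m/→/f/: 5→3 (does not rise) — violation.
/f/→/d/: 3→2 (does not rise) — violation.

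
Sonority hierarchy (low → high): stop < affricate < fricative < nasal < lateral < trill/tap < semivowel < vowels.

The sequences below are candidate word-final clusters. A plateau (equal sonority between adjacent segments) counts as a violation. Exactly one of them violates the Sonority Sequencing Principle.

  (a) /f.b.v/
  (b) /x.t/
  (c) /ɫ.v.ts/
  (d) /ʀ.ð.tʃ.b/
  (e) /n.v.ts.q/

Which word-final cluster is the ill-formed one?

(a) 3-1-3 → violates
(b) 3-1 → obeys
(c) 5-3-2 → obeys
(d) 6-3-2-1 → obeys
(e) 4-3-2-1 → obeys

a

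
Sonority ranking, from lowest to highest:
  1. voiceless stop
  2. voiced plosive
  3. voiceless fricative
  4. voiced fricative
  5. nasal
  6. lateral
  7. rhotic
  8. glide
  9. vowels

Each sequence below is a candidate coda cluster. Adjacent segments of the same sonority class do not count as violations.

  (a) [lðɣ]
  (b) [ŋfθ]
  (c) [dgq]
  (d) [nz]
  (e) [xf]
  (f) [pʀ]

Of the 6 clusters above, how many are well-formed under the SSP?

5

(a) 6-4-4 → obeys
(b) 5-3-3 → obeys
(c) 2-2-1 → obeys
(d) 5-4 → obeys
(e) 3-3 → obeys
(f) 1-7 → violates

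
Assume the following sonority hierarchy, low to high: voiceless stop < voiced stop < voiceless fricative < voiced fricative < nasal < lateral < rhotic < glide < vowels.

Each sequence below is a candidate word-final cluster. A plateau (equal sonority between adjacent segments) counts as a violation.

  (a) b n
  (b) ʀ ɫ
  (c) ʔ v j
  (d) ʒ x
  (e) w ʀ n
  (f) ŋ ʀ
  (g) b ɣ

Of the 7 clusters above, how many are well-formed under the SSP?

3

(a) sonority 2-5: ill-formed.
(b) sonority 7-6: well-formed.
(c) sonority 1-4-8: ill-formed.
(d) sonority 4-3: well-formed.
(e) sonority 8-7-5: well-formed.
(f) sonority 5-7: ill-formed.
(g) sonority 2-4: ill-formed.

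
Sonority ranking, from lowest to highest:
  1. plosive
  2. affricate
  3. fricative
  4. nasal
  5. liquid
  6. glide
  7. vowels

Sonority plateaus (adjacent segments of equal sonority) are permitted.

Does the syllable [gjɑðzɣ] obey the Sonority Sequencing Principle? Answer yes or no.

Onset: /g/ is a plosive (sonority 1), /j/ is a glide (sonority 6); then the nucleus /ɑ/ (sonority 7).
Onset profile 1-6-7 — rises to the nucleus.
Coda: /ð/ is a fricative (sonority 3), /z/ is a fricative (sonority 3), /ɣ/ is a fricative (sonority 3).
Coda profile 7-3-3-3 — falls from the nucleus.

yes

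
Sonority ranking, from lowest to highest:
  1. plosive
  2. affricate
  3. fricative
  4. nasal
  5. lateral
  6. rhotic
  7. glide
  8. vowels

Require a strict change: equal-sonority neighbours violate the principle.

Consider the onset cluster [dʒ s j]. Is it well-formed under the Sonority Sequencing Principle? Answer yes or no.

yes

/dʒ/: affricate = 2.
/s/: fricative = 3.
/j/: glide = 7.
The profile 2-3-7 strictly rises, so the onset cluster satisfies the SSP.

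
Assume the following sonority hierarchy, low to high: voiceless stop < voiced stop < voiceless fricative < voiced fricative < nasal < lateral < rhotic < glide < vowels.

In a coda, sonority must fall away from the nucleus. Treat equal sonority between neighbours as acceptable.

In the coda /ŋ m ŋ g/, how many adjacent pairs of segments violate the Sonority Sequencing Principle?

0

/ŋ/: nasal = 5.
/m/: nasal = 5.
/ŋ/: nasal = 5.
/g/: voiced stop = 2.
/ŋ/→/m/: 5→5 (plateau, allowed) — ok.
/m/→/ŋ/: 5→5 (plateau, allowed) — ok.
/ŋ/→/g/: 5→2 (falls) — ok.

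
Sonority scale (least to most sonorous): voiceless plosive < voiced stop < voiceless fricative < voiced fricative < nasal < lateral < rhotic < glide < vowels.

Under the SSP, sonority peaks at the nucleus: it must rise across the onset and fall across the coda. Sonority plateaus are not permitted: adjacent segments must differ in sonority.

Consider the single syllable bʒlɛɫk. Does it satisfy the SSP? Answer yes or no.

Onset: /b/ is a voiced stop (sonority 2), /ʒ/ is a voiced fricative (sonority 4), /l/ is a lateral (sonority 6); then the nucleus /ɛ/ (sonority 9).
Onset profile 2-4-6-9 — rises to the nucleus.
Coda: /ɫ/ is a lateral (sonority 6), /k/ is a voiceless plosive (sonority 1).
Coda profile 9-6-1 — falls from the nucleus.

yes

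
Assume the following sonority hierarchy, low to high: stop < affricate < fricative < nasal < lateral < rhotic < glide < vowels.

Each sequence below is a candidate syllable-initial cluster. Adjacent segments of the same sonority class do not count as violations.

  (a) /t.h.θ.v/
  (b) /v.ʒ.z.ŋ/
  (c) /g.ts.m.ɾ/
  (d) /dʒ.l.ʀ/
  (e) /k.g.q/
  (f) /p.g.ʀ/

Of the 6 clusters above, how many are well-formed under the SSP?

6

(a) /t.h.θ.v/: profile 1-3-3-3 — obeys.
(b) /v.ʒ.z.ŋ/: profile 3-3-3-4 — obeys.
(c) /g.ts.m.ɾ/: profile 1-2-4-6 — obeys.
(d) /dʒ.l.ʀ/: profile 2-5-6 — obeys.
(e) /k.g.q/: profile 1-1-1 — obeys.
(f) /p.g.ʀ/: profile 1-1-6 — obeys.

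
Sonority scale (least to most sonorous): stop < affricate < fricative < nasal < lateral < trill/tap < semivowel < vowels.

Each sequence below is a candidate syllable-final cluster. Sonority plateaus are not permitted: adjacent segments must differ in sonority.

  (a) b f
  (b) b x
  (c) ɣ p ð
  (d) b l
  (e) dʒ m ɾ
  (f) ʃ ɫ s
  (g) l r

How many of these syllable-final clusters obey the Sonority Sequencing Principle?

0

(a) b f: profile 1-3 — violates.
(b) b x: profile 1-3 — violates.
(c) ɣ p ð: profile 3-1-3 — violates.
(d) b l: profile 1-5 — violates.
(e) dʒ m ɾ: profile 2-4-6 — violates.
(f) ʃ ɫ s: profile 3-5-3 — violates.
(g) l r: profile 5-6 — violates.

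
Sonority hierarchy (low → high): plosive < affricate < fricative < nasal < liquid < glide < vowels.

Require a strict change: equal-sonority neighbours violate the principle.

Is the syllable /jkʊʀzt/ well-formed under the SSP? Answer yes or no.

no

Onset: /j/ is a glide (sonority 6), /k/ is a plosive (sonority 1); then the nucleus /ʊ/ (sonority 7).
Onset profile 6-1-7 — does not strictly rise throughout.
Coda: /ʀ/ is a liquid (sonority 5), /z/ is a fricative (sonority 3), /t/ is a plosive (sonority 1).
Coda profile 7-5-3-1 — falls from the nucleus.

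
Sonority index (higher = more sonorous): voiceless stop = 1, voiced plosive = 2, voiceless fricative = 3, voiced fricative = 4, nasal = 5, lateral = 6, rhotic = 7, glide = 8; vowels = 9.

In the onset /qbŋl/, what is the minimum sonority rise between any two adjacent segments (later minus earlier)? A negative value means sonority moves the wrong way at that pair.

1

/q/ — voiceless stop, sonority 1.
/b/ — voiced plosive, sonority 2.
/ŋ/ — nasal, sonority 5.
/l/ — lateral, sonority 6.
/q/→/b/: change +1.
/b/→/ŋ/: change +3.
/ŋ/→/l/: change +1.
Minimum = 1.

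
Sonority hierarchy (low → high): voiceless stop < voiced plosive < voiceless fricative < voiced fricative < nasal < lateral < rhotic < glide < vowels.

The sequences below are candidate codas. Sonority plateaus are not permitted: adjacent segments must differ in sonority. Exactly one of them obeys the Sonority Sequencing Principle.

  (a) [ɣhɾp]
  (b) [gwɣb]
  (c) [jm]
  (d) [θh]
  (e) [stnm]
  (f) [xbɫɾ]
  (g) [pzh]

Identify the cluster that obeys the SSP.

(a) [ɣhɾp]: profile 4-3-7-1 — violates.
(b) [gwɣb]: profile 2-8-4-2 — violates.
(c) [jm]: profile 8-5 — obeys.
(d) [θh]: profile 3-3 — violates.
(e) [stnm]: profile 3-1-5-5 — violates.
(f) [xbɫɾ]: profile 3-2-6-7 — violates.
(g) [pzh]: profile 1-4-3 — violates.

c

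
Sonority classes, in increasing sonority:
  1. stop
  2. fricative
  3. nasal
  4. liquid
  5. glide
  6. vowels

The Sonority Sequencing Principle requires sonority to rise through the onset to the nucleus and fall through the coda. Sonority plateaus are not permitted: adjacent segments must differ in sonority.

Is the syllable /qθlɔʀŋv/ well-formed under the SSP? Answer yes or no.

Onset: /q/ is a stop (sonority 1), /θ/ is a fricative (sonority 2), /l/ is a liquid (sonority 4); then the nucleus /ɔ/ (sonority 6).
Onset profile 1-2-4-6 — rises to the nucleus.
Coda: /ʀ/ is a liquid (sonority 4), /ŋ/ is a nasal (sonority 3), /v/ is a fricative (sonority 2).
Coda profile 6-4-3-2 — falls from the nucleus.

yes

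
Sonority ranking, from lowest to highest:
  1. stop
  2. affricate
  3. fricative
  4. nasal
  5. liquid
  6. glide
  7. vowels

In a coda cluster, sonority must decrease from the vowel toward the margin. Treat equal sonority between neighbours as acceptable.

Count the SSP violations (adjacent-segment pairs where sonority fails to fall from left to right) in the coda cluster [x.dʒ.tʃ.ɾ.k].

1

/x/ is a fricative (sonority 3).
/dʒ/ is an affricate (sonority 2).
/tʃ/ is an affricate (sonority 2).
/ɾ/ is a liquid (sonority 5).
/k/ is a stop (sonority 1).
/x/→/dʒ/: 3→2 (falls) — ok.
/dʒ/→/tʃ/: 2→2 (plateau, allowed) — ok.
/tʃ/→/ɾ/: 2→5 (does not fall) — violation.
/ɾ/→/k/: 5→1 (falls) — ok.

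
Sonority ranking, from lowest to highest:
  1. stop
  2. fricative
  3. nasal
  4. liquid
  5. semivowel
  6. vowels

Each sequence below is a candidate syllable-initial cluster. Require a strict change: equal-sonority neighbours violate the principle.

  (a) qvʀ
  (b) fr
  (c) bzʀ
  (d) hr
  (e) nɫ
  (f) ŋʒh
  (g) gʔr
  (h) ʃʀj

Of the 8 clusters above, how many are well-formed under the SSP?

(a) sonority 1-2-4: well-formed.
(b) sonority 2-4: well-formed.
(c) sonority 1-2-4: well-formed.
(d) sonority 2-4: well-formed.
(e) sonority 3-4: well-formed.
(f) sonority 3-2-2: ill-formed.
(g) sonority 1-1-4: ill-formed.
(h) sonority 2-4-5: well-formed.

6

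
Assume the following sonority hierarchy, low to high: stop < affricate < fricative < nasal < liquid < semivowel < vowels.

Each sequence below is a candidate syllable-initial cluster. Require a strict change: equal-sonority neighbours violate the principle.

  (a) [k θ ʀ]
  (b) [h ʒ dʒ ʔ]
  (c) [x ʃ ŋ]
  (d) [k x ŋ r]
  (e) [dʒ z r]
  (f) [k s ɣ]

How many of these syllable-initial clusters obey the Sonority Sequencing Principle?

(a) [k θ ʀ]: profile 1-3-5 — obeys.
(b) [h ʒ dʒ ʔ]: profile 3-3-2-1 — violates.
(c) [x ʃ ŋ]: profile 3-3-4 — violates.
(d) [k x ŋ r]: profile 1-3-4-5 — obeys.
(e) [dʒ z r]: profile 2-3-5 — obeys.
(f) [k s ɣ]: profile 1-3-3 — violates.

3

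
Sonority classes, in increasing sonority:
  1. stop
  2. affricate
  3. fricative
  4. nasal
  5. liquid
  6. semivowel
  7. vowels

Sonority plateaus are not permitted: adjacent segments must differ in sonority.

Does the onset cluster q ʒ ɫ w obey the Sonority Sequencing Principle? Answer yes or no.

/q/: stop = 1.
/ʒ/: fricative = 3.
/ɫ/: liquid = 5.
/w/: semivowel = 6.
The profile 1-3-5-6 strictly rises, so the onset cluster satisfies the SSP.

yes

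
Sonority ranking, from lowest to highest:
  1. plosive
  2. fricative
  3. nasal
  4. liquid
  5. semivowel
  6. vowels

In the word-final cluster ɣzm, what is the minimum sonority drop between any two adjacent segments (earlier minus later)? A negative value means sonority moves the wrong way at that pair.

-1

/ɣ/ is a fricative (sonority 2).
/z/ is a fricative (sonority 2).
/m/ is a nasal (sonority 3).
/ɣ/→/z/: change +0.
/z/→/m/: change -1.
Minimum = -1.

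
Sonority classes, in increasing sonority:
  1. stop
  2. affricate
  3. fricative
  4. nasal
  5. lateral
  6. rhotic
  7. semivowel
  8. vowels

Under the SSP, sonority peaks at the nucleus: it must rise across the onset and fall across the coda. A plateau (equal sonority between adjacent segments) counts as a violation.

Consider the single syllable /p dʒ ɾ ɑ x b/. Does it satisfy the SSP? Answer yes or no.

yes

Onset: /p/ is a stop (sonority 1), /dʒ/ is an affricate (sonority 2), /ɾ/ is a rhotic (sonority 6); then the nucleus /ɑ/ (sonority 8).
Onset profile 1-2-6-8 — rises to the nucleus.
Coda: /x/ is a fricative (sonority 3), /b/ is a stop (sonority 1).
Coda profile 8-3-1 — falls from the nucleus.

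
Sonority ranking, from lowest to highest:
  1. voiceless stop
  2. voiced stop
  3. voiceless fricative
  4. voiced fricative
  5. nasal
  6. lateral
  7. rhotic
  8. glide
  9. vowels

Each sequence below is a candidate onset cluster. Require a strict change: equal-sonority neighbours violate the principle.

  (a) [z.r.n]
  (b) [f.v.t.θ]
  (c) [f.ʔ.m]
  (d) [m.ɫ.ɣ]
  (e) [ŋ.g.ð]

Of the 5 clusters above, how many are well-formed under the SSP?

(a) [z.r.n]: profile 4-7-5 — violates.
(b) [f.v.t.θ]: profile 3-4-1-3 — violates.
(c) [f.ʔ.m]: profile 3-1-5 — violates.
(d) [m.ɫ.ɣ]: profile 5-6-4 — violates.
(e) [ŋ.g.ð]: profile 5-2-4 — violates.

0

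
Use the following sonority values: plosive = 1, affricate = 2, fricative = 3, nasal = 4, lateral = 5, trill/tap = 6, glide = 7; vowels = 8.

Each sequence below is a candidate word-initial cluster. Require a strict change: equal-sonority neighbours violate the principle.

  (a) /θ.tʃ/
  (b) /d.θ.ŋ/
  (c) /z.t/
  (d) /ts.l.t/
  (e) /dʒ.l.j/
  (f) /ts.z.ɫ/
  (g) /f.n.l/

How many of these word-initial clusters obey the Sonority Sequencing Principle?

4

(a) sonority 3-2: ill-formed.
(b) sonority 1-3-4: well-formed.
(c) sonority 3-1: ill-formed.
(d) sonority 2-5-1: ill-formed.
(e) sonority 2-5-7: well-formed.
(f) sonority 2-3-5: well-formed.
(g) sonority 3-4-5: well-formed.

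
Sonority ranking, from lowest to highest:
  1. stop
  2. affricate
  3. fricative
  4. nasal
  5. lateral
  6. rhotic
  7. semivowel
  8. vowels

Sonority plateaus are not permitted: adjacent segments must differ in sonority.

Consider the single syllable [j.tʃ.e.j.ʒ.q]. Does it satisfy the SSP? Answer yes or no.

no

Onset: /j/ is a semivowel (sonority 7), /tʃ/ is an affricate (sonority 2); then the nucleus /e/ (sonority 8).
Onset profile 7-2-8 — does not strictly rise throughout.
Coda: /j/ is a semivowel (sonority 7), /ʒ/ is a fricative (sonority 3), /q/ is a stop (sonority 1).
Coda profile 8-7-3-1 — falls from the nucleus.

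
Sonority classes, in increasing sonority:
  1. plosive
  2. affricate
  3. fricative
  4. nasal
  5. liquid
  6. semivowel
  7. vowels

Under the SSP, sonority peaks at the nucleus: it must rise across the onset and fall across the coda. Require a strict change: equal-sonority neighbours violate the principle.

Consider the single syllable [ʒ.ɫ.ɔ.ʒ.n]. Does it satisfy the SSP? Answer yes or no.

no

Onset: /ʒ/ is a fricative (sonority 3), /ɫ/ is a liquid (sonority 5); then the nucleus /ɔ/ (sonority 7).
Onset profile 3-5-7 — rises to the nucleus.
Coda: /ʒ/ is a fricative (sonority 3), /n/ is a nasal (sonority 4).
Coda profile 7-3-4 — does not strictly fall throughout.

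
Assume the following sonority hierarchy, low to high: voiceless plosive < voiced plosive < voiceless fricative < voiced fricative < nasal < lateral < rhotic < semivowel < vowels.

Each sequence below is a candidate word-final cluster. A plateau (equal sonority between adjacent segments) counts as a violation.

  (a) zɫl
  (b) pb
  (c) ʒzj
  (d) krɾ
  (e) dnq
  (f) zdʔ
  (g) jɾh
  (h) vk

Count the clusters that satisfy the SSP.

3

(a) 4-6-6 → violates
(b) 1-2 → violates
(c) 4-4-8 → violates
(d) 1-7-7 → violates
(e) 2-5-1 → violates
(f) 4-2-1 → obeys
(g) 8-7-3 → obeys
(h) 4-1 → obeys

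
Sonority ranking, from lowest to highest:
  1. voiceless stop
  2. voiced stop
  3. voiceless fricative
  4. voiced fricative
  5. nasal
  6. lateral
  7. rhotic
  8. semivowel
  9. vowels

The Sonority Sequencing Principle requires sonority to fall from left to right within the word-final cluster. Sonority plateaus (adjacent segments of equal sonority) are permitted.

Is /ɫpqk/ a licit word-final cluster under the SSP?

/ɫ/ is a lateral (sonority 6).
/p/ is a voiceless stop (sonority 1).
/q/ is a voiceless stop (sonority 1).
/k/ is a voiceless stop (sonority 1).
The profile 6-1-1-1 is non-increasing (plateaus allowed), so the word-final cluster satisfies the SSP.

yes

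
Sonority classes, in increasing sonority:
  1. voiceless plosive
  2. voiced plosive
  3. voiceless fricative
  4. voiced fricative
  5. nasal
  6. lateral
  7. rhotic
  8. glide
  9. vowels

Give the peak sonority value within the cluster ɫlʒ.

6

/ɫ/: lateral = 6.
/l/: lateral = 6.
/ʒ/: voiced fricative = 4.
The maximum is 6.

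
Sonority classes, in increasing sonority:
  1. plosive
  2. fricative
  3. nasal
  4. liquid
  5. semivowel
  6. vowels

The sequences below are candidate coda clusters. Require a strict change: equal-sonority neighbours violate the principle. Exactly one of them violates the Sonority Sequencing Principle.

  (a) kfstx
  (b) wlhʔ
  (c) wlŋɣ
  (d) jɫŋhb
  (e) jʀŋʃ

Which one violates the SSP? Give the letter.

a

(a) 1-2-2-1-2 → violates
(b) 5-4-2-1 → obeys
(c) 5-4-3-2 → obeys
(d) 5-4-3-2-1 → obeys
(e) 5-4-3-2 → obeys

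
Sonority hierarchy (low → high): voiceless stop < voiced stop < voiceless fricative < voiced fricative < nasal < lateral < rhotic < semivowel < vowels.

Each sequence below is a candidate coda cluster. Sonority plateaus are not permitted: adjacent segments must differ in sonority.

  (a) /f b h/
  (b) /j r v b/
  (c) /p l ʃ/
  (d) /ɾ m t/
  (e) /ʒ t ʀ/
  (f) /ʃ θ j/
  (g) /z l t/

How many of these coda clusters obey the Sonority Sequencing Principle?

2

(a) 3-2-3 → violates
(b) 8-7-4-2 → obeys
(c) 1-6-3 → violates
(d) 7-5-1 → obeys
(e) 4-1-7 → violates
(f) 3-3-8 → violates
(g) 4-6-1 → violates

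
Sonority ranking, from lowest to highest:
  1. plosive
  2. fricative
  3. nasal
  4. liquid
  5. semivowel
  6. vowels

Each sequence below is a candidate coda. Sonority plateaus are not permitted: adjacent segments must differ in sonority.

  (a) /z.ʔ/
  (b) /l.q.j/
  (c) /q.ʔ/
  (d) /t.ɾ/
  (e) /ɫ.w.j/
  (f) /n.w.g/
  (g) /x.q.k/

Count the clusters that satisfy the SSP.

(a) 2-1 → obeys
(b) 4-1-5 → violates
(c) 1-1 → violates
(d) 1-4 → violates
(e) 4-5-5 → violates
(f) 3-5-1 → violates
(g) 2-1-1 → violates

1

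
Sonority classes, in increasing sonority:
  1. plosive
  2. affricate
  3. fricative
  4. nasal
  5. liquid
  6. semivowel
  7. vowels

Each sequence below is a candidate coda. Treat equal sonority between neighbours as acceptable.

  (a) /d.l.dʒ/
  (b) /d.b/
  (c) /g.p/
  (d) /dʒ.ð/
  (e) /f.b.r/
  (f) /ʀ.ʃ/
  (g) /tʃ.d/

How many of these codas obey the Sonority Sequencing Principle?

4

(a) 1-5-2 → violates
(b) 1-1 → obeys
(c) 1-1 → obeys
(d) 2-3 → violates
(e) 3-1-5 → violates
(f) 5-3 → obeys
(g) 2-1 → obeys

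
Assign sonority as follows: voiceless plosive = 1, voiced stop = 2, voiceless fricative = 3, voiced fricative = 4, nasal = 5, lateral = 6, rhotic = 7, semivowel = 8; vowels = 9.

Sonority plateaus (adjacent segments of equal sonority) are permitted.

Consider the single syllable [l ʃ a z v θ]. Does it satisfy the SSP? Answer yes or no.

no

Onset: /l/ is a lateral (sonority 6), /ʃ/ is a voiceless fricative (sonority 3); then the nucleus /a/ (sonority 9).
Onset profile 6-3-9 — does not rise throughout.
Coda: /z/ is a voiced fricative (sonority 4), /v/ is a voiced fricative (sonority 4), /θ/ is a voiceless fricative (sonority 3).
Coda profile 9-4-4-3 — falls from the nucleus.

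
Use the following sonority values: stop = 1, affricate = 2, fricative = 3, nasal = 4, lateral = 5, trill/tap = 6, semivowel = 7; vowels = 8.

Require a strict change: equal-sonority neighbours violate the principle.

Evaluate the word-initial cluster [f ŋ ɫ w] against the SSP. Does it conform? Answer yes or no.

yes

/f/ — fricative, sonority 3.
/ŋ/ — nasal, sonority 4.
/ɫ/ — lateral, sonority 5.
/w/ — semivowel, sonority 7.
The profile 3-4-5-7 strictly rises, so the word-initial cluster satisfies the SSP.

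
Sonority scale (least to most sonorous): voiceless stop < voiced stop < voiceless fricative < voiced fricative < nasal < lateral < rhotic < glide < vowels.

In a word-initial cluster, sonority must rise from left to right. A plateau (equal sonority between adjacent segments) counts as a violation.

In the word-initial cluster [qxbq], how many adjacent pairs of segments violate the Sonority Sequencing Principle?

/q/: voiceless stop = 1.
/x/: voiceless fricative = 3.
/b/: voiced stop = 2.
/q/: voiceless stop = 1.
/q/→/x/: 1→3 (rises) — ok.
/x/→/b/: 3→2 (does not rise) — violation.
/b/→/q/: 2→1 (does not rise) — violation.

2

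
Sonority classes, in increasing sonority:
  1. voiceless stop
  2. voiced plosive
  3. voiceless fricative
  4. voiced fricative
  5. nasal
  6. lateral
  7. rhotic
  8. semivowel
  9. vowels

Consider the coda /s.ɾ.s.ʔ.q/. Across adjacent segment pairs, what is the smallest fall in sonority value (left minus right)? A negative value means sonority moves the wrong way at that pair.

-4

/s/ is a voiceless fricative (sonority 3).
/ɾ/ is a rhotic (sonority 7).
/s/ is a voiceless fricative (sonority 3).
/ʔ/ is a voiceless stop (sonority 1).
/q/ is a voiceless stop (sonority 1).
/s/→/ɾ/: change -4.
/ɾ/→/s/: change +4.
/s/→/ʔ/: change +2.
/ʔ/→/q/: change +0.
Minimum = -4.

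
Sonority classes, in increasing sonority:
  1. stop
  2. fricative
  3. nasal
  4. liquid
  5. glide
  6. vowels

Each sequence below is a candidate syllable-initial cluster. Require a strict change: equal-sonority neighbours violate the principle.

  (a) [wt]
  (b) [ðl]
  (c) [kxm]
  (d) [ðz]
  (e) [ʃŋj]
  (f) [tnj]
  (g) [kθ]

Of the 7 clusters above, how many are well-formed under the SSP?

(a) [wt]: profile 5-1 — violates.
(b) [ðl]: profile 2-4 — obeys.
(c) [kxm]: profile 1-2-3 — obeys.
(d) [ðz]: profile 2-2 — violates.
(e) [ʃŋj]: profile 2-3-5 — obeys.
(f) [tnj]: profile 1-3-5 — obeys.
(g) [kθ]: profile 1-2 — obeys.

5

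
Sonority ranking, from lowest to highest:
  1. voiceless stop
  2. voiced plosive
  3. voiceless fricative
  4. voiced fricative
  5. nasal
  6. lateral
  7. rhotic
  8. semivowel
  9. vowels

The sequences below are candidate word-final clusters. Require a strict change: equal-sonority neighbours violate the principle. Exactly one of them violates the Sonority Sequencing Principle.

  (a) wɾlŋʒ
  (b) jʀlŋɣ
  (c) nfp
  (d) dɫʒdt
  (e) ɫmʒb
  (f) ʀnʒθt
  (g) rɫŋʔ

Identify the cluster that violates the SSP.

(a) sonority 8-7-6-5-4: well-formed.
(b) sonority 8-7-6-5-4: well-formed.
(c) sonority 5-3-1: well-formed.
(d) sonority 2-6-4-2-1: ill-formed.
(e) sonority 6-5-4-2: well-formed.
(f) sonority 7-5-4-3-1: well-formed.
(g) sonority 7-6-5-1: well-formed.

d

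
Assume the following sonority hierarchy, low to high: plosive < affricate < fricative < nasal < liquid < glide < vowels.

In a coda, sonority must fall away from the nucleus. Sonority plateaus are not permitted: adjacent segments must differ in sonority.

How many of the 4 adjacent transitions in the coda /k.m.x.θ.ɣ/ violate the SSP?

/k/ is a plosive (sonority 1).
/m/ is a nasal (sonority 4).
/x/ is a fricative (sonority 3).
/θ/ is a fricative (sonority 3).
/ɣ/ is a fricative (sonority 3).
/k/→/m/: 1→4 (does not fall) — violation.
/m/→/x/: 4→3 (falls) — ok.
/x/→/θ/: 3→3 (plateau) — violation.
/θ/→/ɣ/: 3→3 (plateau) — violation.

3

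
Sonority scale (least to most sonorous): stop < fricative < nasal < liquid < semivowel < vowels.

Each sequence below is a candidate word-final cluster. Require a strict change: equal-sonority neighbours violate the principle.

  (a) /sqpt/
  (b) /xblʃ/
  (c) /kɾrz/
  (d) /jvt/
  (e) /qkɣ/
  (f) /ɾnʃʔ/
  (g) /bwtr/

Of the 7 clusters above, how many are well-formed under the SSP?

2

(a) 2-1-1-1 → violates
(b) 2-1-4-2 → violates
(c) 1-4-4-2 → violates
(d) 5-2-1 → obeys
(e) 1-1-2 → violates
(f) 4-3-2-1 → obeys
(g) 1-5-1-4 → violates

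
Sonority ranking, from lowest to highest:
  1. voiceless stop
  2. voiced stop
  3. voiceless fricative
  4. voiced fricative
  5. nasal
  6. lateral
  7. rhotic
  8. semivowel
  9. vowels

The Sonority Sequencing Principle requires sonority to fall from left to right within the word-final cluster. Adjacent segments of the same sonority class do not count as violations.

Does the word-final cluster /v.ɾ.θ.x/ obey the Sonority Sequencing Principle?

/v/: voiced fricative = 4.
/ɾ/: rhotic = 7.
/θ/: voiceless fricative = 3.
/x/: voiceless fricative = 3.
The profile is 4-7-3-3. Between /v/ (4) and /ɾ/ (7) sonority does not fall, so the cluster violates the SSP.

no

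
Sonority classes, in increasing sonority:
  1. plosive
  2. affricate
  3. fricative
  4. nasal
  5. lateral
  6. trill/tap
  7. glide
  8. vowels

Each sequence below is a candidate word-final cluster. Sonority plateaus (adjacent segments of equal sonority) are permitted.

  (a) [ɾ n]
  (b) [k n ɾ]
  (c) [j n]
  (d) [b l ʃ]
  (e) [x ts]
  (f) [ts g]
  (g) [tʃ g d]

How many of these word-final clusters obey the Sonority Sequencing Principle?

(a) 6-4 → obeys
(b) 1-4-6 → violates
(c) 7-4 → obeys
(d) 1-5-3 → violates
(e) 3-2 → obeys
(f) 2-1 → obeys
(g) 2-1-1 → obeys

5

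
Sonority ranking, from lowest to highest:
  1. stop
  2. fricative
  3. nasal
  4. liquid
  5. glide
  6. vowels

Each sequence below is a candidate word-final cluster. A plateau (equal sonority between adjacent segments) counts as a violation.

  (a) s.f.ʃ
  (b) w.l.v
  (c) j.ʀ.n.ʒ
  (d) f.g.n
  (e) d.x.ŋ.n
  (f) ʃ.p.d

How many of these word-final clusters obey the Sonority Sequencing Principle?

2

(a) sonority 2-2-2: ill-formed.
(b) sonority 5-4-2: well-formed.
(c) sonority 5-4-3-2: well-formed.
(d) sonority 2-1-3: ill-formed.
(e) sonority 1-2-3-3: ill-formed.
(f) sonority 2-1-1: ill-formed.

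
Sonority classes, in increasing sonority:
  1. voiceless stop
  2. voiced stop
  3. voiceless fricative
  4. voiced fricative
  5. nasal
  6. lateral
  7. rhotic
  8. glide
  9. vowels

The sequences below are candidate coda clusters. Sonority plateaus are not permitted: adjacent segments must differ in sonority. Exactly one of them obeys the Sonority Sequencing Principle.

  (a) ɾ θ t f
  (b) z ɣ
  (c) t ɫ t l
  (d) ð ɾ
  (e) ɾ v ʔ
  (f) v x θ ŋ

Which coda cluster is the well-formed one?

(a) sonority 7-3-1-3: ill-formed.
(b) sonority 4-4: ill-formed.
(c) sonority 1-6-1-6: ill-formed.
(d) sonority 4-7: ill-formed.
(e) sonority 7-4-1: well-formed.
(f) sonority 4-3-3-5: ill-formed.

e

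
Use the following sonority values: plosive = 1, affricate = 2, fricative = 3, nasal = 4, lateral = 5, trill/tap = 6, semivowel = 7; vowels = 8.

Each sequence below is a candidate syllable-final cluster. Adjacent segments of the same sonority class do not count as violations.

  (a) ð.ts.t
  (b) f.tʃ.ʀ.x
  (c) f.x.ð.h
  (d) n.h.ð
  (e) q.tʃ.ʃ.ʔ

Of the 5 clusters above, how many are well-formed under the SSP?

3

(a) 3-2-1 → obeys
(b) 3-2-6-3 → violates
(c) 3-3-3-3 → obeys
(d) 4-3-3 → obeys
(e) 1-2-3-1 → violates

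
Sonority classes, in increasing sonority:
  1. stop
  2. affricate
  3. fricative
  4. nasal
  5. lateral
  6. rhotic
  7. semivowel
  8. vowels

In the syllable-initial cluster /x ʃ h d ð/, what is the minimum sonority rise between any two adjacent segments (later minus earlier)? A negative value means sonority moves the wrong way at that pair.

-2

/x/ — fricative, sonority 3.
/ʃ/ — fricative, sonority 3.
/h/ — fricative, sonority 3.
/d/ — stop, sonority 1.
/ð/ — fricative, sonority 3.
/x/→/ʃ/: change +0.
/ʃ/→/h/: change +0.
/h/→/d/: change -2.
/d/→/ð/: change +2.
Minimum = -2.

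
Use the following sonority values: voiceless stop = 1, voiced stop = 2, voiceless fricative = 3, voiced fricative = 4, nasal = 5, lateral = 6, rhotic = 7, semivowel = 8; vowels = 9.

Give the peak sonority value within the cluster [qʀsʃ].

7

/q/ — voiceless stop, sonority 1.
/ʀ/ — rhotic, sonority 7.
/s/ — voiceless fricative, sonority 3.
/ʃ/ — voiceless fricative, sonority 3.
The maximum is 7.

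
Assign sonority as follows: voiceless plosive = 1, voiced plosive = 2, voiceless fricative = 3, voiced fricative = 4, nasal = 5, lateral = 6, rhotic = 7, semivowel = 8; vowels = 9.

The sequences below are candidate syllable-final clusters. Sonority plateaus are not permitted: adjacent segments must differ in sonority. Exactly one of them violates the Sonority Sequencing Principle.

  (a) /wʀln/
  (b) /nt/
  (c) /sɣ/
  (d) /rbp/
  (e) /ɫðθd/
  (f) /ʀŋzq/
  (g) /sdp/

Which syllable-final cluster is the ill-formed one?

c

(a) sonority 8-7-6-5: well-formed.
(b) sonority 5-1: well-formed.
(c) sonority 3-4: ill-formed.
(d) sonority 7-2-1: well-formed.
(e) sonority 6-4-3-2: well-formed.
(f) sonority 7-5-4-1: well-formed.
(g) sonority 3-2-1: well-formed.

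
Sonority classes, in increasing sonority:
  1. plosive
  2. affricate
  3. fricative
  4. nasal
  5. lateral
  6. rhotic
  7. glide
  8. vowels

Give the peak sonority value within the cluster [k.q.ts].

2

/k/: plosive = 1.
/q/: plosive = 1.
/ts/: affricate = 2.
The maximum is 2.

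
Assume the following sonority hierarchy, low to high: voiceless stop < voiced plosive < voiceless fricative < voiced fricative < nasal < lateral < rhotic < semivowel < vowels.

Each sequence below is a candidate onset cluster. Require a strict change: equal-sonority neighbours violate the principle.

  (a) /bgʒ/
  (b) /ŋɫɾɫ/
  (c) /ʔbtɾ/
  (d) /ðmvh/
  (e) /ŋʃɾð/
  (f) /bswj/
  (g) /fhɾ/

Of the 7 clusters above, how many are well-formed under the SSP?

0

(a) 2-2-4 → violates
(b) 5-6-7-6 → violates
(c) 1-2-1-7 → violates
(d) 4-5-4-3 → violates
(e) 5-3-7-4 → violates
(f) 2-3-8-8 → violates
(g) 3-3-7 → violates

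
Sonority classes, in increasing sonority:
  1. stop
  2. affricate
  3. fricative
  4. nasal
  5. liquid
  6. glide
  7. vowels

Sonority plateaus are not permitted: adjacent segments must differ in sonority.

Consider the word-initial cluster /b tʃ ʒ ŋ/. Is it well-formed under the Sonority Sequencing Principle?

yes

/b/: stop = 1.
/tʃ/: affricate = 2.
/ʒ/: fricative = 3.
/ŋ/: nasal = 4.
The profile 1-2-3-4 strictly rises, so the word-initial cluster satisfies the SSP.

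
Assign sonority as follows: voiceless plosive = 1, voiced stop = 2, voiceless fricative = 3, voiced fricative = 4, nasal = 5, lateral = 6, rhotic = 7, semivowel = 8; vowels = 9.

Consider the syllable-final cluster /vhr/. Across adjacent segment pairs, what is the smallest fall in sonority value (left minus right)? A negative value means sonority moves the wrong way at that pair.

/v/: voiced fricative = 4.
/h/: voiceless fricative = 3.
/r/: rhotic = 7.
/v/→/h/: change +1.
/h/→/r/: change -4.
Minimum = -4.

-4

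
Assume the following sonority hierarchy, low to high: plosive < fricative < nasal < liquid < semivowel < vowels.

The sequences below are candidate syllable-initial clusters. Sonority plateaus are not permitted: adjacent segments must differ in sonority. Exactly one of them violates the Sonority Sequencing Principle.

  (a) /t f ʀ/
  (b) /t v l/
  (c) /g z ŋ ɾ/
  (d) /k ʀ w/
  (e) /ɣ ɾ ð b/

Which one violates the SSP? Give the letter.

(a) sonority 1-2-4: well-formed.
(b) sonority 1-2-4: well-formed.
(c) sonority 1-2-3-4: well-formed.
(d) sonority 1-4-5: well-formed.
(e) sonority 2-4-2-1: ill-formed.

e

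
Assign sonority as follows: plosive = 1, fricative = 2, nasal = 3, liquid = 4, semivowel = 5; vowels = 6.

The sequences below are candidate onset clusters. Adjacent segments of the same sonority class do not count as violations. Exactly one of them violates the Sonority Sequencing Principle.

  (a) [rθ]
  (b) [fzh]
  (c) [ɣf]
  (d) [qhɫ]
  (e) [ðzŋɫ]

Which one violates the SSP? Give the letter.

(a) sonority 4-2: ill-formed.
(b) sonority 2-2-2: well-formed.
(c) sonority 2-2: well-formed.
(d) sonority 1-2-4: well-formed.
(e) sonority 2-2-3-4: well-formed.

a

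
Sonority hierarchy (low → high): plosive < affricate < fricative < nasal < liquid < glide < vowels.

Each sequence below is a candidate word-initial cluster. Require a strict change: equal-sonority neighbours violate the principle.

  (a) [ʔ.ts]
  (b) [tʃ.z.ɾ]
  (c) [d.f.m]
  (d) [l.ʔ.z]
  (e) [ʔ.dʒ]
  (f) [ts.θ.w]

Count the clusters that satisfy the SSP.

5

(a) [ʔ.ts]: profile 1-2 — obeys.
(b) [tʃ.z.ɾ]: profile 2-3-5 — obeys.
(c) [d.f.m]: profile 1-3-4 — obeys.
(d) [l.ʔ.z]: profile 5-1-3 — violates.
(e) [ʔ.dʒ]: profile 1-2 — obeys.
(f) [ts.θ.w]: profile 2-3-6 — obeys.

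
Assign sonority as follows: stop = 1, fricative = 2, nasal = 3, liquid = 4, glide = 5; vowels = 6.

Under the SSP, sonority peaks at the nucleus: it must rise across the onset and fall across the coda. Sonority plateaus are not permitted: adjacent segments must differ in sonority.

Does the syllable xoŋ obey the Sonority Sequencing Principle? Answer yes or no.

Onset: /x/ is a fricative (sonority 2); then the nucleus /o/ (sonority 6).
Onset profile 2-6 — rises to the nucleus.
Coda: /ŋ/ is a nasal (sonority 3).
Coda profile 6-3 — falls from the nucleus.

yes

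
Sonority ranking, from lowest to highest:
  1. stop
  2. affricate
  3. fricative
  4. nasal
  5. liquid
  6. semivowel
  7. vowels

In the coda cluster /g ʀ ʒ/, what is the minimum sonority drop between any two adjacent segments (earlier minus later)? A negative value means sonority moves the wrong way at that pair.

-4

/g/ — stop, sonority 1.
/ʀ/ — liquid, sonority 5.
/ʒ/ — fricative, sonority 3.
/g/→/ʀ/: change -4.
/ʀ/→/ʒ/: change +2.
Minimum = -4.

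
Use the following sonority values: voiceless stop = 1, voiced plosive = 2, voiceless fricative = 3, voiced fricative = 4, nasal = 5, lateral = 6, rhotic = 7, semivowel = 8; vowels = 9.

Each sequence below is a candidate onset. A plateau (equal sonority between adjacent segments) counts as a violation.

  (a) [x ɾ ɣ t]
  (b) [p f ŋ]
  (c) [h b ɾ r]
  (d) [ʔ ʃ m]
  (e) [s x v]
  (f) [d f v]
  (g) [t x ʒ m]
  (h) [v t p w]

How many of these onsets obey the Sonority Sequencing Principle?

4

(a) 3-7-4-1 → violates
(b) 1-3-5 → obeys
(c) 3-2-7-7 → violates
(d) 1-3-5 → obeys
(e) 3-3-4 → violates
(f) 2-3-4 → obeys
(g) 1-3-4-5 → obeys
(h) 4-1-1-8 → violates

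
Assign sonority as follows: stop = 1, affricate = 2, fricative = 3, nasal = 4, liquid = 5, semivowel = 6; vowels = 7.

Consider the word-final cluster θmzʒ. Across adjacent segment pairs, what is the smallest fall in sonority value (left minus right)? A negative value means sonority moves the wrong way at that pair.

/θ/ — fricative, sonority 3.
/m/ — nasal, sonority 4.
/z/ — fricative, sonority 3.
/ʒ/ — fricative, sonority 3.
/θ/→/m/: change -1.
/m/→/z/: change +1.
/z/→/ʒ/: change +0.
Minimum = -1.

-1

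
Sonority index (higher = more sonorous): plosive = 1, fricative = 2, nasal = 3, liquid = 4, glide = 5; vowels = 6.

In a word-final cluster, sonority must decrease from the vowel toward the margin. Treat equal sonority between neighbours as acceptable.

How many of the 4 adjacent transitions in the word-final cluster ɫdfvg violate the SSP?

/ɫ/ is a liquid (sonority 4).
/d/ is a plosive (sonority 1).
/f/ is a fricative (sonority 2).
/v/ is a fricative (sonority 2).
/g/ is a plosive (sonority 1).
/ɫ/→/d/: 4→1 (falls) — ok.
/d/→/f/: 1→2 (does not fall) — violation.
/f/→/v/: 2→2 (plateau, allowed) — ok.
/v/→/g/: 2→1 (falls) — ok.

1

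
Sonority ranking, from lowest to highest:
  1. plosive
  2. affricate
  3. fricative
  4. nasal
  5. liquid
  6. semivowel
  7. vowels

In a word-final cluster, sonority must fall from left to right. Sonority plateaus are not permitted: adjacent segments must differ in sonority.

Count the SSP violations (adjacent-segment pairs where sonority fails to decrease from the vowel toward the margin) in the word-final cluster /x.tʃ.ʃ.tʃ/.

1

/x/: fricative = 3.
/tʃ/: affricate = 2.
/ʃ/: fricative = 3.
/tʃ/: affricate = 2.
/x/→/tʃ/: 3→2 (falls) — ok.
/tʃ/→/ʃ/: 2→3 (does not fall) — violation.
/ʃ/→/tʃ/: 3→2 (falls) — ok.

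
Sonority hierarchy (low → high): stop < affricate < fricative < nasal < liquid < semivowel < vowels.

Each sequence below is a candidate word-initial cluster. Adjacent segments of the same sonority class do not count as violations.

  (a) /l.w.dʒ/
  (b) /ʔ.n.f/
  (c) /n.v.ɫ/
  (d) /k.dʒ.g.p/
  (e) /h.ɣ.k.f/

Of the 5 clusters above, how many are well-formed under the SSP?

(a) 5-6-2 → violates
(b) 1-4-3 → violates
(c) 4-3-5 → violates
(d) 1-2-1-1 → violates
(e) 3-3-1-3 → violates

0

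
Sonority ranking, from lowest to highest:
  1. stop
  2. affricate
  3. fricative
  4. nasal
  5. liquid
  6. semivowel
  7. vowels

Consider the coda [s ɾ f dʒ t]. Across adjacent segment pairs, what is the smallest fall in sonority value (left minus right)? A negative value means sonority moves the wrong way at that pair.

-2

/s/ — fricative, sonority 3.
/ɾ/ — liquid, sonority 5.
/f/ — fricative, sonority 3.
/dʒ/ — affricate, sonority 2.
/t/ — stop, sonority 1.
/s/→/ɾ/: change -2.
/ɾ/→/f/: change +2.
/f/→/dʒ/: change +1.
/dʒ/→/t/: change +1.
Minimum = -2.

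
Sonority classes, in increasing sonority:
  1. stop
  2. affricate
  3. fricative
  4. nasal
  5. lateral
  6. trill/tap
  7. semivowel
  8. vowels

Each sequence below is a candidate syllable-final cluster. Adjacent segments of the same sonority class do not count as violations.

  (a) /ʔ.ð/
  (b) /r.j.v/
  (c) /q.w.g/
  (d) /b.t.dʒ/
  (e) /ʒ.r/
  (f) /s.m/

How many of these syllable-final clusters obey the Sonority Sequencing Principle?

0

(a) sonority 1-3: ill-formed.
(b) sonority 6-7-3: ill-formed.
(c) sonority 1-7-1: ill-formed.
(d) sonority 1-1-2: ill-formed.
(e) sonority 3-6: ill-formed.
(f) sonority 3-4: ill-formed.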